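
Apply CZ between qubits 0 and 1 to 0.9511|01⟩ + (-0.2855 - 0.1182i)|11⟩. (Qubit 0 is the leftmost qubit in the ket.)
0.9511|01⟩ + (0.2855 + 0.1182i)|11⟩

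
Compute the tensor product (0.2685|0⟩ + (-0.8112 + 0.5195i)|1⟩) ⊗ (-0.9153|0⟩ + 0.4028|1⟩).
-0.2458|00⟩ + 0.1082|01⟩ + (0.7425 - 0.4755i)|10⟩ + (-0.3268 + 0.2093i)|11⟩

amp(|b₁b₂…⟩) = product of the factor amplitudes for bits b₁, b₂, …; only kets whose every factor amplitude is nonzero survive.
|00⟩: (0.2685)(-0.9153) = -0.2458
|01⟩: (0.2685)(0.4028) = 0.1082
|10⟩: (-0.8112 + 0.5195i)(-0.9153) = (0.7425 - 0.4755i)
|11⟩: (-0.8112 + 0.5195i)(0.4028) = (-0.3268 + 0.2093i)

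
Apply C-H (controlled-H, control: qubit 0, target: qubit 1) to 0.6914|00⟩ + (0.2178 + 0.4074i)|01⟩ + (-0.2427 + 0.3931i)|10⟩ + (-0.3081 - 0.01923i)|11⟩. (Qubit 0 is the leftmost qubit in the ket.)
0.6914|00⟩ + (0.2178 + 0.4074i)|01⟩ + (-0.3895 + 0.2644i)|10⟩ + (0.04624 + 0.2916i)|11⟩

C-H leaves the control-|0⟩ kets |00⟩, |01⟩ unchanged and applies H to qubit 1 on the control-|1⟩ pair (|10⟩, |11⟩).
H = [[1/√2, 1/√2], [1/√2, -1/√2]].
With a = amp(|10⟩) = (-0.2427 + 0.3931i) and b = amp(|11⟩) = (-0.3081 - 0.01923i):
new amp(|10⟩) = (1/√2)·a + (1/√2)·b = (-0.3895 + 0.2644i)
new amp(|11⟩) = (1/√2)·a + (-1/√2)·b = (0.04624 + 0.2916i)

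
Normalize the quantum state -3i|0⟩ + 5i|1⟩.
-0.5145i|0⟩ + 0.8575i|1⟩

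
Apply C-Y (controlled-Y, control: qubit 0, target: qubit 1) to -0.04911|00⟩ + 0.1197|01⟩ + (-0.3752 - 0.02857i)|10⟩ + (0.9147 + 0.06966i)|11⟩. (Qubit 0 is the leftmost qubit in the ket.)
-0.04911|00⟩ + 0.1197|01⟩ + (0.06966 - 0.9147i)|10⟩ + (0.02857 - 0.3752i)|11⟩

C-Y leaves the control-|0⟩ kets |00⟩, |01⟩ unchanged and applies Y to qubit 1 on the control-|1⟩ pair (|10⟩, |11⟩).
Y = [[0, -i], [i, 0]].
With a = amp(|10⟩) = (-0.3752 - 0.02857i) and b = amp(|11⟩) = (0.9147 + 0.06966i):
new amp(|10⟩) = (-i)·b = (0.06966 - 0.9147i)
new amp(|11⟩) = (i)·a = (0.02857 - 0.3752i)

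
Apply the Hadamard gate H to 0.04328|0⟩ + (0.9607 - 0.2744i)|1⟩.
(0.7099 - 0.194i)|0⟩ + (-0.6487 + 0.194i)|1⟩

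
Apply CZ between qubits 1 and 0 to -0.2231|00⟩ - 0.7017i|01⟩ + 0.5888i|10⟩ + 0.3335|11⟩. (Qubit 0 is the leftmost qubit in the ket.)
-0.2231|00⟩ - 0.7017i|01⟩ + 0.5888i|10⟩ - 0.3335|11⟩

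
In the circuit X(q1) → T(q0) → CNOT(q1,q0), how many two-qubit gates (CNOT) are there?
1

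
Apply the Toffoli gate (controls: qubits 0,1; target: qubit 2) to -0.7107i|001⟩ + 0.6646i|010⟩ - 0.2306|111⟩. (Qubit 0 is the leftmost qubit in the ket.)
-0.7107i|001⟩ + 0.6646i|010⟩ - 0.2306|110⟩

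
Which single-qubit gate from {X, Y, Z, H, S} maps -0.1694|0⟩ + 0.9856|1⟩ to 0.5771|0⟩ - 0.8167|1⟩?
H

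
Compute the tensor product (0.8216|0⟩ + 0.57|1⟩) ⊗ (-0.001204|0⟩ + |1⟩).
-0.0009892|00⟩ + 0.8216|01⟩ - 0.0006863|10⟩ + 0.57|11⟩

amp(|b₁b₂…⟩) = product of the factor amplitudes for bits b₁, b₂, …; only kets whose every factor amplitude is nonzero survive.
|00⟩: (0.8216)(-0.001204) = -0.0009892
|01⟩: (0.8216)(1) = 0.8216
|10⟩: (0.57)(-0.001204) = -0.0006863
|11⟩: (0.57)(1) = 0.57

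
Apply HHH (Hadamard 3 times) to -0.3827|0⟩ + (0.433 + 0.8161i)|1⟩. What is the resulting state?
(0.03557 + 0.5771i)|0⟩ + (-0.5768 - 0.5771i)|1⟩

H² = I, so H^3 = H: a single Hadamard. With (a, b) = (-0.3827, (0.433 + 0.8161i)), H gives ((a + b)/√2, (a − b)/√2) = ((0.03557 + 0.5771i), (-0.5768 - 0.5771i)).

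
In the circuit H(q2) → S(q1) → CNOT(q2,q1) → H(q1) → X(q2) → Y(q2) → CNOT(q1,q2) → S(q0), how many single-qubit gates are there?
6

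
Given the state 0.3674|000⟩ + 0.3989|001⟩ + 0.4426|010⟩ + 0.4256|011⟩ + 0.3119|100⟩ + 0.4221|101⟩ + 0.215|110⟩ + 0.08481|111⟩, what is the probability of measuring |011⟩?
0.1811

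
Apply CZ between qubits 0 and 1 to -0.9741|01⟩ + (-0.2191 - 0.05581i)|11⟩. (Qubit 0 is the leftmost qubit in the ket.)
-0.9741|01⟩ + (0.2191 + 0.05581i)|11⟩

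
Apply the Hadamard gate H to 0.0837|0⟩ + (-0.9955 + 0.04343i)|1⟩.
(-0.6447 + 0.03071i)|0⟩ + (0.7631 - 0.03071i)|1⟩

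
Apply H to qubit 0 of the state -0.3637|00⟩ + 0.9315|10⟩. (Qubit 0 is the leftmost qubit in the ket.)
0.4015|00⟩ - 0.9158|10⟩

H on qubit 0 mixes each pair of kets that differ only in qubit 0: amplitudes (a, b) of (|…0…⟩, |…1…⟩) become ((a + b)/√2, (a − b)/√2). Kets absent from the input have amplitude 0.
(|00⟩, |10⟩): (a, b) = (-0.3637, 0.9315) → (0.4015, -0.9158)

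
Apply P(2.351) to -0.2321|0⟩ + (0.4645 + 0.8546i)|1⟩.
-0.2321|0⟩ + (-0.9342 - 0.271i)|1⟩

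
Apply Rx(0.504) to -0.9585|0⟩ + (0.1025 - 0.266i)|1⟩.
(-0.9946 - 0.02556i)|0⟩ + (0.09926 - 0.0186i)|1⟩

Rx(0.504) = [[cos(θ/2), −i·sin(θ/2)], [−i·sin(θ/2), cos(θ/2)]]; θ = 0.504, cos(θ/2) ≈ 0.968416, sin(θ/2) ≈ 0.249341.
With a = amp(|0⟩) = -0.9585 and b = amp(|1⟩) = (0.1025 - 0.266i):
new amp(|0⟩) = (0.968416)·a + (-0.249341i)·b = (-0.9946 - 0.02556i)
new amp(|1⟩) = (-0.249341i)·a + (0.968416)·b = (0.09926 - 0.0186i)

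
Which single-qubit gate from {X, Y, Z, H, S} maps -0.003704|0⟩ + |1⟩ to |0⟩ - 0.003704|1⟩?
X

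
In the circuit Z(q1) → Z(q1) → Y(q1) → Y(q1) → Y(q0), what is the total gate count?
5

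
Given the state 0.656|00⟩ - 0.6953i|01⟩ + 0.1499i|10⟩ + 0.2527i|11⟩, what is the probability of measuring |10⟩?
0.02247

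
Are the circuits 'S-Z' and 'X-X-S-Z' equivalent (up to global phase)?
Yes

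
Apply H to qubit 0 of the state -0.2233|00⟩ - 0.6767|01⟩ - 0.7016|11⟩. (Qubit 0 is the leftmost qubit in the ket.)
-0.1579|00⟩ - 0.9746|01⟩ - 0.1579|10⟩ + 0.01761|11⟩

H on qubit 0 mixes each pair of kets that differ only in qubit 0: amplitudes (a, b) of (|…0…⟩, |…1…⟩) become ((a + b)/√2, (a − b)/√2). Kets absent from the input have amplitude 0.
(|00⟩, |10⟩): (a, b) = (-0.2233, 0) → (-0.1579, -0.1579)
(|01⟩, |11⟩): (a, b) = (-0.6767, -0.7016) → (-0.9746, 0.01761)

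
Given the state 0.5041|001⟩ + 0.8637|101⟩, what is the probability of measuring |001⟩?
0.2541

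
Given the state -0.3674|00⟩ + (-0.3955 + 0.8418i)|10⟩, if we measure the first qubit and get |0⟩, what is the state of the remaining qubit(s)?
-|0⟩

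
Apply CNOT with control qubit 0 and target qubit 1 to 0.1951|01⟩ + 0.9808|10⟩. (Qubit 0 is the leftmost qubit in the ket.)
0.1951|01⟩ + 0.9808|11⟩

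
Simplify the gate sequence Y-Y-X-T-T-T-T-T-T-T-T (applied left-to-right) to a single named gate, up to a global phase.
X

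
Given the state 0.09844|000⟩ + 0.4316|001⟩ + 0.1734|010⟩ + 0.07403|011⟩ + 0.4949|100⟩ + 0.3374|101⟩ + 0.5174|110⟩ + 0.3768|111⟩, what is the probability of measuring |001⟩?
0.1863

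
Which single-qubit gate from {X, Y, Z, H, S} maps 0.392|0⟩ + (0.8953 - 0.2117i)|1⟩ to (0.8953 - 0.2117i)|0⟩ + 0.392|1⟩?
X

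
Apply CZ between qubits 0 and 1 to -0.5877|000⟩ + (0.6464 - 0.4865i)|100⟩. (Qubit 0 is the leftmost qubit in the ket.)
-0.5877|000⟩ + (0.6464 - 0.4865i)|100⟩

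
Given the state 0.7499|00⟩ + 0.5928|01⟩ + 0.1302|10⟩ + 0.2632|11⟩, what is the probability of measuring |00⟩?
0.5624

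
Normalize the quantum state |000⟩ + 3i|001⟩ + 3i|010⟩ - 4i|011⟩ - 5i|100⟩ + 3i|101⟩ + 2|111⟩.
0.117|000⟩ + 0.3511i|001⟩ + 0.3511i|010⟩ - 0.4682i|011⟩ - 0.5852i|100⟩ + 0.3511i|101⟩ + 0.2341|111⟩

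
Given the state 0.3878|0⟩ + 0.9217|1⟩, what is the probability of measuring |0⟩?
0.1504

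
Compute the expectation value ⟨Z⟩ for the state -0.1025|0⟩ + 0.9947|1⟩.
-0.9789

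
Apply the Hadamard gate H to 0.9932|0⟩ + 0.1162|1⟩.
0.7845|0⟩ + 0.6201|1⟩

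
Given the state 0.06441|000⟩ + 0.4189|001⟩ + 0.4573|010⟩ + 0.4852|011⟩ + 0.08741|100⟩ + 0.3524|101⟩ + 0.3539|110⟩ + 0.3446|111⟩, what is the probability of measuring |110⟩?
0.1252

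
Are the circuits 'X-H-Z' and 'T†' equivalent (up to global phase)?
No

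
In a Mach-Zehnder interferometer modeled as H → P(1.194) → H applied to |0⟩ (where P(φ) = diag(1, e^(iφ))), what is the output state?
(0.684 + 0.4649i)|0⟩ + (0.316 - 0.4649i)|1⟩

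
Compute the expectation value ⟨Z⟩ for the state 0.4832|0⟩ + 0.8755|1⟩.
-0.533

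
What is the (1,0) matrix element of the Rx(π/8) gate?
-0.1951i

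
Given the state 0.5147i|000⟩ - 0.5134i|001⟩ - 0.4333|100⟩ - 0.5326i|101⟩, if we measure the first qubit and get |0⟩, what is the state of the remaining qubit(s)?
0.708i|00⟩ - 0.7062i|01⟩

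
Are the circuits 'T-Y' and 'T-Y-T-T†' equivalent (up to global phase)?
Yes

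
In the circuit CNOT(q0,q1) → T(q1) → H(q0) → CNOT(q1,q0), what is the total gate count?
4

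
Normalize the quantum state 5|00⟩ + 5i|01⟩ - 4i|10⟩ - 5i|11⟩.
0.5241|00⟩ + 0.5241i|01⟩ - 0.4193i|10⟩ - 0.5241i|11⟩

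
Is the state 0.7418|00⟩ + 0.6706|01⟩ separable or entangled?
Separable

Writing the state as a|00⟩ + b|01⟩ + c|10⟩ + d|11⟩, it is a product state iff ad − bc = 0.
Here (a, b, c, d) = (0.7418, 0.6706, 0, 0): ad − bc = (0.7418)(0) − (0.6706)(0) = 0, so the state is separable.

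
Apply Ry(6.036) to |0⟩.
-0.9924|0⟩ + 0.1233|1⟩

Ry(6.036) = [[cos(θ/2), −sin(θ/2)], [sin(θ/2), cos(θ/2)]]; θ = 6.036, cos(θ/2) ≈ -0.992372, sin(θ/2) ≈ 0.123278.
With a = amp(|0⟩) = 1 and b = amp(|1⟩) = 0:
new amp(|0⟩) = (-0.992372)·a + (-0.123278)·b = -0.9924
new amp(|1⟩) = (0.123278)·a + (-0.992372)·b = 0.1233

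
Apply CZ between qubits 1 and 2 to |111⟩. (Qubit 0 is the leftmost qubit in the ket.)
-|111⟩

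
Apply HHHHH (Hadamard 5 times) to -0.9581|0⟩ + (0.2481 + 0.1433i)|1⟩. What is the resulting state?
(-0.502 + 0.1013i)|0⟩ + (-0.8529 - 0.1013i)|1⟩

H² = I, so H^5 = H: a single Hadamard. With (a, b) = (-0.9581, (0.2481 + 0.1433i)), H gives ((a + b)/√2, (a − b)/√2) = ((-0.502 + 0.1013i), (-0.8529 - 0.1013i)).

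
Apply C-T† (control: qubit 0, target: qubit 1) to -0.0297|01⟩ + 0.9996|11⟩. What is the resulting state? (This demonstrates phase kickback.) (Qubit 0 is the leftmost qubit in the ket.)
-0.0297|01⟩ + (0.7068 - 0.7068i)|11⟩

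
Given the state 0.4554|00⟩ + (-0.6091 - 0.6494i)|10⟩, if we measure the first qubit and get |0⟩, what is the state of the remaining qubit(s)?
|0⟩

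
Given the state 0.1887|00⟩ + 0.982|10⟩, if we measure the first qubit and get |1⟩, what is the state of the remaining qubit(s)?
|0⟩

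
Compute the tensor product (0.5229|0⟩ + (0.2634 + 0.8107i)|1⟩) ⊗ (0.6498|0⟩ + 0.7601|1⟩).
0.3398|00⟩ + 0.3975|01⟩ + (0.1712 + 0.5268i)|10⟩ + (0.2002 + 0.6162i)|11⟩

amp(|b₁b₂…⟩) = product of the factor amplitudes for bits b₁, b₂, …; only kets whose every factor amplitude is nonzero survive.
|00⟩: (0.5229)(0.6498) = 0.3398
|01⟩: (0.5229)(0.7601) = 0.3975
|10⟩: (0.2634 + 0.8107i)(0.6498) = (0.1712 + 0.5268i)
|11⟩: (0.2634 + 0.8107i)(0.7601) = (0.2002 + 0.6162i)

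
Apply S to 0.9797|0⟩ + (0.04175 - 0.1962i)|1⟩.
0.9797|0⟩ + (0.1962 + 0.04175i)|1⟩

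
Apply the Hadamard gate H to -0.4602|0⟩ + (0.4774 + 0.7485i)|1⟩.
(0.01216 + 0.5293i)|0⟩ + (-0.663 - 0.5293i)|1⟩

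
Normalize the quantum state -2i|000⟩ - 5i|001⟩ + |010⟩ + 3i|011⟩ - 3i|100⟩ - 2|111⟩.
-0.2774i|000⟩ - 0.6934i|001⟩ + 0.1387|010⟩ + 0.416i|011⟩ - 0.416i|100⟩ - 0.2774|111⟩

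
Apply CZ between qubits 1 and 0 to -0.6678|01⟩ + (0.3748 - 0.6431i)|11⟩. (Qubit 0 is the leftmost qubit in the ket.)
-0.6678|01⟩ + (-0.3748 + 0.6431i)|11⟩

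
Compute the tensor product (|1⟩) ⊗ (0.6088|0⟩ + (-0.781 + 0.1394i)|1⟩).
0.6088|10⟩ + (-0.781 + 0.1394i)|11⟩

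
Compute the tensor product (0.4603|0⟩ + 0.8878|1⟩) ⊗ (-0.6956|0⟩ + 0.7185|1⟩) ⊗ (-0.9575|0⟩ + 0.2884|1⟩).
0.3066|000⟩ - 0.09234|001⟩ - 0.3167|010⟩ + 0.09538|011⟩ + 0.5913|100⟩ - 0.1781|101⟩ - 0.6108|110⟩ + 0.184|111⟩

amp(|b₁b₂…⟩) = product of the factor amplitudes for bits b₁, b₂, …; only kets whose every factor amplitude is nonzero survive.
|000⟩: (0.4603)(-0.6956)(-0.9575) = 0.3066
|001⟩: (0.4603)(-0.6956)(0.2884) = -0.09234
|010⟩: (0.4603)(0.7185)(-0.9575) = -0.3167
|011⟩: (0.4603)(0.7185)(0.2884) = 0.09538
|100⟩: (0.8878)(-0.6956)(-0.9575) = 0.5913
|101⟩: (0.8878)(-0.6956)(0.2884) = -0.1781
|110⟩: (0.8878)(0.7185)(-0.9575) = -0.6108
|111⟩: (0.8878)(0.7185)(0.2884) = 0.184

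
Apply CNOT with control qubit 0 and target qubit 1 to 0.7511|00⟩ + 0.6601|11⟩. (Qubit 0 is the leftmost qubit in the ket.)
0.7511|00⟩ + 0.6601|10⟩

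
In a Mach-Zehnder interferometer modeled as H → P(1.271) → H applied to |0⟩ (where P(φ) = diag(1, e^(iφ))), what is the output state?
(0.6477 + 0.4777i)|0⟩ + (0.3523 - 0.4777i)|1⟩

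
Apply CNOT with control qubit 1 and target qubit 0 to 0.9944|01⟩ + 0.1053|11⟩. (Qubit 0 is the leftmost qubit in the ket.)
0.1053|01⟩ + 0.9944|11⟩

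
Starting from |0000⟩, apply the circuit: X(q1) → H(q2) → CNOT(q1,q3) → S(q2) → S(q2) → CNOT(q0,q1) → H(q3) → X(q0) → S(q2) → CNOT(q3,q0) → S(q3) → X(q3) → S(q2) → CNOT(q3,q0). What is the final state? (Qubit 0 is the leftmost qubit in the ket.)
-(1/2)i|0100⟩ + 1/2|0101⟩ - (1/2)i|0110⟩ + 1/2|0111⟩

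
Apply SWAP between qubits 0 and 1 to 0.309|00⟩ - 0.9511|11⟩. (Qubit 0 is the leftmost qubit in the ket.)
0.309|00⟩ - 0.9511|11⟩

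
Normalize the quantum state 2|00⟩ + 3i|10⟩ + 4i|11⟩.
0.3714|00⟩ + 0.5571i|10⟩ + 0.7428i|11⟩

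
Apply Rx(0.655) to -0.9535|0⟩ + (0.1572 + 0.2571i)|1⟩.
(-0.8201 - 0.05057i)|0⟩ + (0.1488 + 0.5502i)|1⟩

Rx(0.655) = [[cos(θ/2), −i·sin(θ/2)], [−i·sin(θ/2), cos(θ/2)]]; θ = 0.655, cos(θ/2) ≈ 0.946849, sin(θ/2) ≈ 0.321677.
With a = amp(|0⟩) = -0.9535 and b = amp(|1⟩) = (0.1572 + 0.2571i):
new amp(|0⟩) = (0.946849)·a + (-0.321677i)·b = (-0.8201 - 0.05057i)
new amp(|1⟩) = (-0.321677i)·a + (0.946849)·b = (0.1488 + 0.5502i)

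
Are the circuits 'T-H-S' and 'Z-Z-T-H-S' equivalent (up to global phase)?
Yes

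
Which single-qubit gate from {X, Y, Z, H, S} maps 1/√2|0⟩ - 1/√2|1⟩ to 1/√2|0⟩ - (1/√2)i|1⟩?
S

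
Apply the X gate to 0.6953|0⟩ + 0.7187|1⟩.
0.7187|0⟩ + 0.6953|1⟩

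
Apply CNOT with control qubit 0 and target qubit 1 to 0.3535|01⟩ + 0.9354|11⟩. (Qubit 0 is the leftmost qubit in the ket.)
0.3535|01⟩ + 0.9354|10⟩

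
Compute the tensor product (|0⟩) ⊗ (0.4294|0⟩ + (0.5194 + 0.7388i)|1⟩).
0.4294|00⟩ + (0.5194 + 0.7388i)|01⟩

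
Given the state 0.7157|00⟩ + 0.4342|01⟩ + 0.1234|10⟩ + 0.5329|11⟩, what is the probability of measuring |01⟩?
0.1885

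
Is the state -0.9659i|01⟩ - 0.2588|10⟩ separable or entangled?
Entangled

Writing the state as a|00⟩ + b|01⟩ + c|10⟩ + d|11⟩, it is a product state iff ad − bc = 0.
Here (a, b, c, d) = (0, -0.9659i, -0.2588, 0): ad − bc = (0)(0) − (-0.9659i)(-0.2588) = -0.25i ≠ 0, so the state is entangled.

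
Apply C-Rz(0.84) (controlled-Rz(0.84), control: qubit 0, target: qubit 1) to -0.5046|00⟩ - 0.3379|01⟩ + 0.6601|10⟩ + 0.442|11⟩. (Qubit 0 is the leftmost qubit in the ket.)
-0.5046|00⟩ - 0.3379|01⟩ + (0.6027 - 0.2692i)|10⟩ + (0.4036 + 0.1802i)|11⟩

C-Rz(0.84) leaves the control-|0⟩ kets |00⟩, |01⟩ unchanged and applies Rz(0.84) to qubit 1 on the control-|1⟩ pair (|10⟩, |11⟩).
Rz(0.84) = [[e^(−iθ/2), 0], [0, e^(iθ/2)]] with e^(±iθ/2) = cos(θ/2) ± i·sin(θ/2); θ = 0.84, cos(θ/2) ≈ 0.913089, sin(θ/2) ≈ 0.40776.
With a = amp(|10⟩) = 0.6601 and b = amp(|11⟩) = 0.442:
new amp(|10⟩) = (0.913089 - 0.40776i)·a = (0.6027 - 0.2692i)
new amp(|11⟩) = (0.913089 + 0.40776i)·b = (0.4036 + 0.1802i)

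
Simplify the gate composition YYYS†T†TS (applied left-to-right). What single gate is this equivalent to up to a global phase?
Y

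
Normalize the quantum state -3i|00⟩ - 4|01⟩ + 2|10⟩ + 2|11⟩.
-0.5222i|00⟩ - 0.6963|01⟩ + 0.3482|10⟩ + 0.3482|11⟩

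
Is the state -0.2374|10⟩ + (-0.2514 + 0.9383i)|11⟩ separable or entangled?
Separable

Writing the state as a|00⟩ + b|01⟩ + c|10⟩ + d|11⟩, it is a product state iff ad − bc = 0.
Here (a, b, c, d) = (0, 0, -0.2374, (-0.2514 + 0.9383i)): ad − bc = (0)(-0.2514 + 0.9383i) − (0)(-0.2374) = 0, so the state is separable.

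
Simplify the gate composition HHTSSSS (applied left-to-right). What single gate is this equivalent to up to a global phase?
T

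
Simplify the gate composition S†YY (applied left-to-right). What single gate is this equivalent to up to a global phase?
S†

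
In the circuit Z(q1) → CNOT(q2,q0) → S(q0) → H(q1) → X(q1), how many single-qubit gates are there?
4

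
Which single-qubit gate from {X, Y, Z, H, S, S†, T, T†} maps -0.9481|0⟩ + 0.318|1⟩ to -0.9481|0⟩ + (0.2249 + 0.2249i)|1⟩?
T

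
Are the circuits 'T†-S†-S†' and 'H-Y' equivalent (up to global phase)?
No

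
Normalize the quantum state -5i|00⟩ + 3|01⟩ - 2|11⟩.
-0.8111i|00⟩ + 0.4867|01⟩ - 0.3244|11⟩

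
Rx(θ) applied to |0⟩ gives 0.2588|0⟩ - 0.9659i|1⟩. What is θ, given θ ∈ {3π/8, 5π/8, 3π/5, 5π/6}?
5π/6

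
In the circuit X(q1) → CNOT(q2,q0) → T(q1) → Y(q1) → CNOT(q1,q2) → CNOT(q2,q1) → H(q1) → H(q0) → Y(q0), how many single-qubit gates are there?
6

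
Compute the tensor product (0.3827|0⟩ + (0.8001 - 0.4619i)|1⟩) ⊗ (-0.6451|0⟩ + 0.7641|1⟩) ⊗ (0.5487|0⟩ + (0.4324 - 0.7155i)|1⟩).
-0.1355|000⟩ + (-0.1068 + 0.1766i)|001⟩ + 0.1605|010⟩ + (0.1264 - 0.2092i)|011⟩ + (-0.2832 + 0.1635i)|100⟩ + (-0.009982 + 0.4981i)|101⟩ + (0.3355 - 0.1937i)|110⟩ + (0.01182 - 0.59i)|111⟩

amp(|b₁b₂…⟩) = product of the factor amplitudes for bits b₁, b₂, …; only kets whose every factor amplitude is nonzero survive.
|000⟩: (0.3827)(-0.6451)(0.5487) = -0.1355
|001⟩: (0.3827)(-0.6451)(0.4324 - 0.7155i) = (-0.1068 + 0.1766i)
|010⟩: (0.3827)(0.7641)(0.5487) = 0.1605
|011⟩: (0.3827)(0.7641)(0.4324 - 0.7155i) = (0.1264 - 0.2092i)
|100⟩: (0.8001 - 0.4619i)(-0.6451)(0.5487) = (-0.2832 + 0.1635i)
|101⟩: (0.8001 - 0.4619i)(-0.6451)(0.4324 - 0.7155i) = (-0.009982 + 0.4981i)
|110⟩: (0.8001 - 0.4619i)(0.7641)(0.5487) = (0.3355 - 0.1937i)
|111⟩: (0.8001 - 0.4619i)(0.7641)(0.4324 - 0.7155i) = (0.01182 - 0.59i)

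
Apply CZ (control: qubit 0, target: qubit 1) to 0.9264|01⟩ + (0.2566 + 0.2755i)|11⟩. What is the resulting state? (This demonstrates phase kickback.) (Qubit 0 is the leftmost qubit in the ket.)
0.9264|01⟩ + (-0.2566 - 0.2755i)|11⟩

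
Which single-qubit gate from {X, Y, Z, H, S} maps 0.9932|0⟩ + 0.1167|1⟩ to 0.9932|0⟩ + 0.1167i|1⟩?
S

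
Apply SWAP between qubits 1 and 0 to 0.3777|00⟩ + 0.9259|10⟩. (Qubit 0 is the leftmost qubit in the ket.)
0.3777|00⟩ + 0.9259|01⟩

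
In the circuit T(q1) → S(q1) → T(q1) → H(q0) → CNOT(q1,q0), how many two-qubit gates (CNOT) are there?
1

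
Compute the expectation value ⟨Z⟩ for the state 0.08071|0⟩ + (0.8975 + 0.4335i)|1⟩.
-0.9869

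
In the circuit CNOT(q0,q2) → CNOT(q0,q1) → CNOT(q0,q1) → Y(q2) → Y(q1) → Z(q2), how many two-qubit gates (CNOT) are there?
3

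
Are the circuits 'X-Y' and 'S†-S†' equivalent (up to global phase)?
Yes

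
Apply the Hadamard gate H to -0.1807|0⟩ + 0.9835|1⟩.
0.5677|0⟩ - 0.8232|1⟩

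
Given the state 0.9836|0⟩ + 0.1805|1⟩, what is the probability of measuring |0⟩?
0.9675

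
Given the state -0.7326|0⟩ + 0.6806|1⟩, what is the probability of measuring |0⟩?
0.5367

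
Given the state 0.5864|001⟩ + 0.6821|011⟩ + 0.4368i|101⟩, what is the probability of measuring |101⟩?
0.1908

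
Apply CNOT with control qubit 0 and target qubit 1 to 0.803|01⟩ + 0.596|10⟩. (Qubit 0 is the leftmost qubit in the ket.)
0.803|01⟩ + 0.596|11⟩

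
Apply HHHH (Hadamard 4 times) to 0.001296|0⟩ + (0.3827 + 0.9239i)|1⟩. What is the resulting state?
0.001296|0⟩ + (0.3827 + 0.9239i)|1⟩

H² = I, so an even number of Hadamards cancels: H^4 = I and the state is unchanged.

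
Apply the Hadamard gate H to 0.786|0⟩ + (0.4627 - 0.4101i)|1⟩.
(0.883 - 0.29i)|0⟩ + (0.2286 + 0.29i)|1⟩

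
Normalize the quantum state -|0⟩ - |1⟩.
-1/√2|0⟩ - 1/√2|1⟩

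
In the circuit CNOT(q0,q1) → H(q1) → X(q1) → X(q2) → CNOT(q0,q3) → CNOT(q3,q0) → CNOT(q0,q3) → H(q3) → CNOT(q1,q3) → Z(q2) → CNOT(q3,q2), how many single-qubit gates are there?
5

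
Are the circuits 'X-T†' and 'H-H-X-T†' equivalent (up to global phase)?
Yes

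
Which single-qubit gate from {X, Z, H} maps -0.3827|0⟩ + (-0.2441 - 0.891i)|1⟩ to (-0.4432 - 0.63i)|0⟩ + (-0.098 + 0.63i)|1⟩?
H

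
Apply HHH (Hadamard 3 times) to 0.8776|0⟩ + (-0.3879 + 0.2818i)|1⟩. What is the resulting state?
(0.3463 + 0.1993i)|0⟩ + (0.8948 - 0.1993i)|1⟩

H² = I, so H^3 = H: a single Hadamard. With (a, b) = (0.8776, (-0.3879 + 0.2818i)), H gives ((a + b)/√2, (a − b)/√2) = ((0.3463 + 0.1993i), (0.8948 - 0.1993i)).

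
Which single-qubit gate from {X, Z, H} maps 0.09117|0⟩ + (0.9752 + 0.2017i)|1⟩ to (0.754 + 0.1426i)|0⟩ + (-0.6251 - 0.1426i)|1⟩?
H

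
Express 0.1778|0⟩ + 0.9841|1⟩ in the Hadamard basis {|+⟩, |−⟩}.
0.8216|+⟩ - 0.5701|−⟩

With |ψ⟩ = α|0⟩ + β|1⟩, the Hadamard-basis coefficients are ⟨+|ψ⟩ = (α + β)/√2 and ⟨−|ψ⟩ = (α − β)/√2.
Here α = 0.1778, β = 0.9841: (α + β)/√2 = 0.8216, (α − β)/√2 = -0.5701.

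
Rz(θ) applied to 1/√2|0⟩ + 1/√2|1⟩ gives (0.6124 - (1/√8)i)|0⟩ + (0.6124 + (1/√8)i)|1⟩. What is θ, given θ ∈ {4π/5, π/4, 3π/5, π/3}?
π/3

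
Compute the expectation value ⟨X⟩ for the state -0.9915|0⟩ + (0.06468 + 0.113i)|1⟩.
-0.1283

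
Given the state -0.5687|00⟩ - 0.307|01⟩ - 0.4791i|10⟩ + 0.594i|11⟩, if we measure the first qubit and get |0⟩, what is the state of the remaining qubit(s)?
-0.88|0⟩ - 0.475|1⟩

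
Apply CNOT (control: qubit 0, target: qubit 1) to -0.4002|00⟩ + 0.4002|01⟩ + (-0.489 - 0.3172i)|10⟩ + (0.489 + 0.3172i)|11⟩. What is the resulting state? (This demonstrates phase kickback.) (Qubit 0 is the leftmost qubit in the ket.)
-0.4002|00⟩ + 0.4002|01⟩ + (0.489 + 0.3172i)|10⟩ + (-0.489 - 0.3172i)|11⟩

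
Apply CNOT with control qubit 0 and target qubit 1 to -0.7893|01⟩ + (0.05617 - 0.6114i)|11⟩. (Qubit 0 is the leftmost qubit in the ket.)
-0.7893|01⟩ + (0.05617 - 0.6114i)|10⟩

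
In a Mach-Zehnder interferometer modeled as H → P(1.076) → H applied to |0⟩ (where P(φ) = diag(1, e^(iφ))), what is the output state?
(0.7374 + 0.44i)|0⟩ + (0.2626 - 0.44i)|1⟩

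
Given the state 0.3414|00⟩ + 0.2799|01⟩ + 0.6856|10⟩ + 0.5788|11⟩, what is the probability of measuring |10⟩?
0.47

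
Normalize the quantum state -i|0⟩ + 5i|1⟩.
-0.1961i|0⟩ + 0.9806i|1⟩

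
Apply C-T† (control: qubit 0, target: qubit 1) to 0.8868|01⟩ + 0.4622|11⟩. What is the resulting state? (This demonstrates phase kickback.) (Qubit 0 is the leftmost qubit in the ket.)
0.8868|01⟩ + (0.3268 - 0.3268i)|11⟩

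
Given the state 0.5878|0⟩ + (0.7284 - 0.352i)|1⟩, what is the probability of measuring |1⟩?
0.6545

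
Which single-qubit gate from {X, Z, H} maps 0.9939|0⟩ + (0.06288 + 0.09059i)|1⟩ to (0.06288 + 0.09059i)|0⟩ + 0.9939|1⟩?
X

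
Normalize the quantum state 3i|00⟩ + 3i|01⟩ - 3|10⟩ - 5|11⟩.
0.416i|00⟩ + 0.416i|01⟩ - 0.416|10⟩ - 0.6934|11⟩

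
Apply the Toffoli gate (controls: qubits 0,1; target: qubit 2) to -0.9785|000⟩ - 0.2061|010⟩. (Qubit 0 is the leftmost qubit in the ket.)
-0.9785|000⟩ - 0.2061|010⟩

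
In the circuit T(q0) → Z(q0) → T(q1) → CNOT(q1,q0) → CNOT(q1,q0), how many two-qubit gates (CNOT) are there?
2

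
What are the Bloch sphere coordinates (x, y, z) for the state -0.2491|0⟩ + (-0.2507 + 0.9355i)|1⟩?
(0.1249, -0.4661, -0.876)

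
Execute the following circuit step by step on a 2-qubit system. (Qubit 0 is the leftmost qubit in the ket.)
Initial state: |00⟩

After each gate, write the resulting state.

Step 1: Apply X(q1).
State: |01⟩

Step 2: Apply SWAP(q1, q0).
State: |10⟩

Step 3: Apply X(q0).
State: |00⟩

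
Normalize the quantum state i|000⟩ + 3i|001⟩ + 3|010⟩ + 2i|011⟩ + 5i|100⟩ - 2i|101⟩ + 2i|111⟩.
0.1336i|000⟩ + 0.4009i|001⟩ + 0.4009|010⟩ + 0.2673i|011⟩ + 0.6682i|100⟩ - 0.2673i|101⟩ + 0.2673i|111⟩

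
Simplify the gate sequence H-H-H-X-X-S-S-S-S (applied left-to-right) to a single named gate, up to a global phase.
H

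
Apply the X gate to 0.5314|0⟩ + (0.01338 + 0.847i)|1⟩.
(0.01338 + 0.847i)|0⟩ + 0.5314|1⟩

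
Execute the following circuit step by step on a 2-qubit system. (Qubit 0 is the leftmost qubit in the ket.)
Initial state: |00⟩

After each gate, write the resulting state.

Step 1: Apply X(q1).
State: |01⟩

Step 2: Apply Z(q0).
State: |01⟩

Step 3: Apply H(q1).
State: 1/√2|00⟩ - 1/√2|01⟩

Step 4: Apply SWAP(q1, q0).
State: 1/√2|00⟩ - 1/√2|10⟩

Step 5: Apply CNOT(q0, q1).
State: 1/√2|00⟩ - 1/√2|11⟩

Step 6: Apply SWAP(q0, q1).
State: 1/√2|00⟩ - 1/√2|11⟩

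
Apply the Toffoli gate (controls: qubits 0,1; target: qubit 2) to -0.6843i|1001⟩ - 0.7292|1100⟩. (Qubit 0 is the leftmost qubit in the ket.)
-0.6843i|1001⟩ - 0.7292|1110⟩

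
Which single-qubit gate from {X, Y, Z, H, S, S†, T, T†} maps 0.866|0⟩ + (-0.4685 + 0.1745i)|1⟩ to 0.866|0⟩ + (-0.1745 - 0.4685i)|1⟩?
S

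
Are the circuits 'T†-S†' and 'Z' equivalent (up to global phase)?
No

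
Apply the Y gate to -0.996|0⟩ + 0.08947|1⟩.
-0.08947i|0⟩ - 0.996i|1⟩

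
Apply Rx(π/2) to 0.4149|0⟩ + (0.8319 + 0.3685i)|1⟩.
(0.5539 - 0.5882i)|0⟩ + (0.5882 - 0.03281i)|1⟩

Rx(π/2) = [[cos(θ/2), −i·sin(θ/2)], [−i·sin(θ/2), cos(θ/2)]]; θ = π/2, cos(θ/2) ≈ 0.707107, sin(θ/2) ≈ 0.707107.
With a = amp(|0⟩) = 0.4149 and b = amp(|1⟩) = (0.8319 + 0.3685i):
new amp(|0⟩) = (0.707107)·a + (-0.707107i)·b = (0.5539 - 0.5882i)
new amp(|1⟩) = (-0.707107i)·a + (0.707107)·b = (0.5882 - 0.03281i)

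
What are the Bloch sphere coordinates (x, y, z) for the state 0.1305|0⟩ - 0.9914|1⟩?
(-0.2588, 0, -0.9658)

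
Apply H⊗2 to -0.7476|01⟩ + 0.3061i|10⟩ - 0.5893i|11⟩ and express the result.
(-0.3738 - 0.1416i)|00⟩ + (0.3738 + 0.4477i)|01⟩ + (-0.3738 + 0.1416i)|10⟩ + (0.3738 - 0.4477i)|11⟩

H⊗2 gives amp(|y⟩) = (1/2) Σ_x (−1)^(x·y) amp(|x⟩), where x·y is the number of positions in which both x and y have a 1.
|00⟩: (-0.7476 + 0.3061i - 0.5893i)/2 = (-0.3738 - 0.1416i)
|01⟩: (0.7476 + 0.3061i + 0.5893i)/2 = (0.3738 + 0.4477i)
|10⟩: (-0.7476 - 0.3061i + 0.5893i)/2 = (-0.3738 + 0.1416i)
|11⟩: (0.7476 - 0.3061i - 0.5893i)/2 = (0.3738 - 0.4477i)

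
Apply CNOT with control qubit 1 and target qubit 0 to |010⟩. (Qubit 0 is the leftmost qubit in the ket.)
|110⟩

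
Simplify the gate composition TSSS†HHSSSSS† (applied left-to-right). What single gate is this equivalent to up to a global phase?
T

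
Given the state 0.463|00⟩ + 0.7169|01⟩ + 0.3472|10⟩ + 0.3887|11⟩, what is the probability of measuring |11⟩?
0.1511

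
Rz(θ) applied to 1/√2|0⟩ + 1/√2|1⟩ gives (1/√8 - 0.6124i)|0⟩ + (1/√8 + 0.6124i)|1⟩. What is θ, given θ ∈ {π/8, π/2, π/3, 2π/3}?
2π/3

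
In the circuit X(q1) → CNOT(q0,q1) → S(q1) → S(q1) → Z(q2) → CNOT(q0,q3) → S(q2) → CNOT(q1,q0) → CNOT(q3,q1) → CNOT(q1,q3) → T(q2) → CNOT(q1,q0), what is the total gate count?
12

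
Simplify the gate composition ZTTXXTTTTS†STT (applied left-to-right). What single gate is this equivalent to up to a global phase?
Z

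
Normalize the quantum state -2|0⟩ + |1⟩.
-0.8944|0⟩ + 1/√5|1⟩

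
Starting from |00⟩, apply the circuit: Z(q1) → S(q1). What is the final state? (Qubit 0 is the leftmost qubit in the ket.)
|00⟩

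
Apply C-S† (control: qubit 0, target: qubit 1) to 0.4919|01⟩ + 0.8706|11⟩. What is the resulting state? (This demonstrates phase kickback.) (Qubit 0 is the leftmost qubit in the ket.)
0.4919|01⟩ - 0.8706i|11⟩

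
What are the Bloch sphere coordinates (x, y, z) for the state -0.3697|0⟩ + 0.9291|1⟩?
(-0.687, 0, -0.7265)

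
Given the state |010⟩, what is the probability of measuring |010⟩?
1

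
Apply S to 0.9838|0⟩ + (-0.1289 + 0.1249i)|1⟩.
0.9838|0⟩ + (-0.1249 - 0.1289i)|1⟩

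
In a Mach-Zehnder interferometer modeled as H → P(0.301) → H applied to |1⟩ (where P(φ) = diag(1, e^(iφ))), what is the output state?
(0.02248 - 0.1482i)|0⟩ + (0.9775 + 0.1482i)|1⟩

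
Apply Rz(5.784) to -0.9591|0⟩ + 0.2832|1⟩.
(0.9294 + 0.2369i)|0⟩ + (-0.2744 + 0.06995i)|1⟩

Rz(5.784) = [[e^(−iθ/2), 0], [0, e^(iθ/2)]] with e^(±iθ/2) = cos(θ/2) ± i·sin(θ/2); θ = 5.784, cos(θ/2) ≈ -0.969013, sin(θ/2) ≈ 0.247009.
With a = amp(|0⟩) = -0.9591 and b = amp(|1⟩) = 0.2832:
new amp(|0⟩) = (-0.969013 - 0.247009i)·a = (0.9294 + 0.2369i)
new amp(|1⟩) = (-0.969013 + 0.247009i)·b = (-0.2744 + 0.06995i)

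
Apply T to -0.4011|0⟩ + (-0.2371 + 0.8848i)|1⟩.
-0.4011|0⟩ + (-0.7933 + 0.458i)|1⟩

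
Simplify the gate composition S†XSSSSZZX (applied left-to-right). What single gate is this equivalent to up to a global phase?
S†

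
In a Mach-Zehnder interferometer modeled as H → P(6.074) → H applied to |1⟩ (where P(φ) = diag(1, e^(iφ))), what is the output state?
(0.0109 + 0.1038i)|0⟩ + (0.9891 - 0.1038i)|1⟩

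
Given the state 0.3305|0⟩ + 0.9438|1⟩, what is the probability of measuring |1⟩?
0.8908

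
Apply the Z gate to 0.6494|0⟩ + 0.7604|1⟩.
0.6494|0⟩ - 0.7604|1⟩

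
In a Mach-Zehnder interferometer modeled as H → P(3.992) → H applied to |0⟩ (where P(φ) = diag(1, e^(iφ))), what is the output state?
(0.1702 - 0.3758i)|0⟩ + (0.8298 + 0.3758i)|1⟩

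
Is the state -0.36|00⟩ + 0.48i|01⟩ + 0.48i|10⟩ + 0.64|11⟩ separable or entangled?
Separable

Writing the state as a|00⟩ + b|01⟩ + c|10⟩ + d|11⟩, it is a product state iff ad − bc = 0.
Here (a, b, c, d) = (-0.36, 0.48i, 0.48i, 0.64): ad − bc = (-0.36)(0.64) − (0.48i)(0.48i) = 0, so the state is separable.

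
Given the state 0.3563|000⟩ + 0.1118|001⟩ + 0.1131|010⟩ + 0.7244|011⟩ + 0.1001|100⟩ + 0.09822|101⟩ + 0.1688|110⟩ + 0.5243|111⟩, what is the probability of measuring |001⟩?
0.0125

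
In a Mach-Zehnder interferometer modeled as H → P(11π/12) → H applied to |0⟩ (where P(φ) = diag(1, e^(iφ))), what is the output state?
(0.01704 + 0.1294i)|0⟩ + (0.983 - 0.1294i)|1⟩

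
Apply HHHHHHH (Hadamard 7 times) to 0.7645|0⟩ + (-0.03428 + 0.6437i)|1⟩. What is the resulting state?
(0.5163 + 0.4552i)|0⟩ + (0.5648 - 0.4552i)|1⟩

H² = I, so H^7 = H: a single Hadamard. With (a, b) = (0.7645, (-0.03428 + 0.6437i)), H gives ((a + b)/√2, (a − b)/√2) = ((0.5163 + 0.4552i), (0.5648 - 0.4552i)).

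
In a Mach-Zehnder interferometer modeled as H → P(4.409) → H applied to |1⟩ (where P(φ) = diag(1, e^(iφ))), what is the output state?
(0.6494 + 0.4772i)|0⟩ + (0.3506 - 0.4772i)|1⟩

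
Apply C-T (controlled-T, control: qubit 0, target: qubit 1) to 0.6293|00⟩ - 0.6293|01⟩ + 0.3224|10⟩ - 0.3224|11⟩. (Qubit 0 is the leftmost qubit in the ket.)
0.6293|00⟩ - 0.6293|01⟩ + 0.3224|10⟩ + (-0.228 - 0.228i)|11⟩

C-T leaves the control-|0⟩ kets |00⟩, |01⟩ unchanged and applies T to qubit 1 on the control-|1⟩ pair (|10⟩, |11⟩).
T = [[1, 0], [0, (1/√2 + (1/√2)i)]].
With a = amp(|10⟩) = 0.3224 and b = amp(|11⟩) = -0.3224:
new amp(|10⟩) = (1)·a = 0.3224
new amp(|11⟩) = (1/√2 + (1/√2)i)·b = (-0.228 - 0.228i)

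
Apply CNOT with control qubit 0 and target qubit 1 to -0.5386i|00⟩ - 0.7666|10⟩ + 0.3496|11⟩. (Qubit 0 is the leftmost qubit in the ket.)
-0.5386i|00⟩ + 0.3496|10⟩ - 0.7666|11⟩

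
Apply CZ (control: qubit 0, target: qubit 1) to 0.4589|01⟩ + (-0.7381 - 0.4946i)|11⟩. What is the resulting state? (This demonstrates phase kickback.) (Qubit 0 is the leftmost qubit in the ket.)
0.4589|01⟩ + (0.7381 + 0.4946i)|11⟩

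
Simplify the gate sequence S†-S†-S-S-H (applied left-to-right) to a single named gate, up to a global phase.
H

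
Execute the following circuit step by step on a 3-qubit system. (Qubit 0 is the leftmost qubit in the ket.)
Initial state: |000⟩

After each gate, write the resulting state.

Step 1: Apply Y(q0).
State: i|100⟩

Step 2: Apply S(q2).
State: i|100⟩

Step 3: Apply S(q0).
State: -|100⟩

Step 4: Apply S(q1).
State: -|100⟩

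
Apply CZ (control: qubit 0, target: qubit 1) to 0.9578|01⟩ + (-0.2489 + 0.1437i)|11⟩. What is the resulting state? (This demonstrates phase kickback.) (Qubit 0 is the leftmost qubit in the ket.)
0.9578|01⟩ + (0.2489 - 0.1437i)|11⟩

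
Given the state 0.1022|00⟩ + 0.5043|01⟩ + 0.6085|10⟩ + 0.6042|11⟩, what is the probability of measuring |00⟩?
0.01044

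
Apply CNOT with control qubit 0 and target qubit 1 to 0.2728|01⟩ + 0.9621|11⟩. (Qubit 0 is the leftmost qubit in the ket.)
0.2728|01⟩ + 0.9621|10⟩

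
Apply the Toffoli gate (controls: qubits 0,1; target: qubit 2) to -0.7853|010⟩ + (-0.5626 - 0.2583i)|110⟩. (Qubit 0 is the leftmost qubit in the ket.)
-0.7853|010⟩ + (-0.5626 - 0.2583i)|111⟩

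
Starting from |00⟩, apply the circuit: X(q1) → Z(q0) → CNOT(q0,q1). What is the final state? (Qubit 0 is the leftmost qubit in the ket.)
|01⟩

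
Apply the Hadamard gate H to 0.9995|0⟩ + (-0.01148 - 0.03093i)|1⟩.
(0.6986 - 0.02187i)|0⟩ + (0.7149 + 0.02187i)|1⟩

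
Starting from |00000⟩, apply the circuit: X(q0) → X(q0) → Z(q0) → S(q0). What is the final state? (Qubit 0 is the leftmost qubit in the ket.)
|00000⟩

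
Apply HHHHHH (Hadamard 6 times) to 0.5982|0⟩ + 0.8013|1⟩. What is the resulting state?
0.5982|0⟩ + 0.8013|1⟩

H² = I, so an even number of Hadamards cancels: H^6 = I and the state is unchanged.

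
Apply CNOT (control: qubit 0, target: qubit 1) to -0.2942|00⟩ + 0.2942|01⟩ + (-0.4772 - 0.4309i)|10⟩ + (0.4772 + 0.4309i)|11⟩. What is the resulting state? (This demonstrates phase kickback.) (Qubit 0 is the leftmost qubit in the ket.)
-0.2942|00⟩ + 0.2942|01⟩ + (0.4772 + 0.4309i)|10⟩ + (-0.4772 - 0.4309i)|11⟩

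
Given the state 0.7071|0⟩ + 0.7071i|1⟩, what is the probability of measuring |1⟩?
0.5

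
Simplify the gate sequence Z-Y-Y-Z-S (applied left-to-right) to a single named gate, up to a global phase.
S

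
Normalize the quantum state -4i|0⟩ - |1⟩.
-0.9701i|0⟩ - 0.2425|1⟩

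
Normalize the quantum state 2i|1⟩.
i|1⟩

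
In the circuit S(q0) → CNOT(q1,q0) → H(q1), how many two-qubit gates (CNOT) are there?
1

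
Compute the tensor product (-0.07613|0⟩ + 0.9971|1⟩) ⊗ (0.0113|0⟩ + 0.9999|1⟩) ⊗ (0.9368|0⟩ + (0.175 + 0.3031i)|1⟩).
-0.0008059|000⟩ + (-0.0001505 - 0.0002607i)|001⟩ - 0.07131|010⟩ + (-0.01332 - 0.02307i)|011⟩ + 0.01056|100⟩ + (0.001972 + 0.003415i)|101⟩ + 0.934|110⟩ + (0.1745 + 0.3022i)|111⟩

amp(|b₁b₂…⟩) = product of the factor amplitudes for bits b₁, b₂, …; only kets whose every factor amplitude is nonzero survive.
|000⟩: (-0.07613)(0.0113)(0.9368) = -0.0008059
|001⟩: (-0.07613)(0.0113)(0.175 + 0.3031i) = (-0.0001505 - 0.0002607i)
|010⟩: (-0.07613)(0.9999)(0.9368) = -0.07131
|011⟩: (-0.07613)(0.9999)(0.175 + 0.3031i) = (-0.01332 - 0.02307i)
|100⟩: (0.9971)(0.0113)(0.9368) = 0.01056
|101⟩: (0.9971)(0.0113)(0.175 + 0.3031i) = (0.001972 + 0.003415i)
|110⟩: (0.9971)(0.9999)(0.9368) = 0.934
|111⟩: (0.9971)(0.9999)(0.175 + 0.3031i) = (0.1745 + 0.3022i)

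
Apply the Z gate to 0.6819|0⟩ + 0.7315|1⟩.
0.6819|0⟩ - 0.7315|1⟩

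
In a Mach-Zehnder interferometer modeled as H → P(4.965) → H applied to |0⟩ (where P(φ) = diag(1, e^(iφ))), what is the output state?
(0.625 - 0.4841i)|0⟩ + (0.375 + 0.4841i)|1⟩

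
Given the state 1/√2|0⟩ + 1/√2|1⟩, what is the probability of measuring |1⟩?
1/2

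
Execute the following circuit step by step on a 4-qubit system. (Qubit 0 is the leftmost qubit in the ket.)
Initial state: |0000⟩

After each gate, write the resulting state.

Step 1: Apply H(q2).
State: 1/√2|0000⟩ + 1/√2|0010⟩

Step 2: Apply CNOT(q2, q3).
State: 1/√2|0000⟩ + 1/√2|0011⟩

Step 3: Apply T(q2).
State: 1/√2|0000⟩ + (1/2 + (1/2)i)|0011⟩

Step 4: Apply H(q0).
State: 1/2|0000⟩ + (1/√8 + (1/√8)i)|0011⟩ + 1/2|1000⟩ + (1/√8 + (1/√8)i)|1011⟩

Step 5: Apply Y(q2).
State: (1/√8 - (1/√8)i)|0001⟩ + (1/2)i|0010⟩ + (1/√8 - (1/√8)i)|1001⟩ + (1/2)i|1010⟩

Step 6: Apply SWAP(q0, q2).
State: (1/√8 - (1/√8)i)|0001⟩ + (1/√8 - (1/√8)i)|0011⟩ + (1/2)i|1000⟩ + (1/2)i|1010⟩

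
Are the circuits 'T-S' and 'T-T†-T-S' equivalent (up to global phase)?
Yes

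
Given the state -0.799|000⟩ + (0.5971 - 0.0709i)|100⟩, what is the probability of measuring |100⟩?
0.3616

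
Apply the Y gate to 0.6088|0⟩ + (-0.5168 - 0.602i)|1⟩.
(-0.602 + 0.5168i)|0⟩ + 0.6088i|1⟩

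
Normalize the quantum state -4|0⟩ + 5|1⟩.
-0.6247|0⟩ + 0.7809|1⟩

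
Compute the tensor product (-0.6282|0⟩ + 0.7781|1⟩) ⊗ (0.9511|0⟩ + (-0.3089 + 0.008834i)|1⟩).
-0.5975|00⟩ + (0.1941 - 0.00555i)|01⟩ + 0.7401|10⟩ + (-0.2404 + 0.006874i)|11⟩

amp(|b₁b₂…⟩) = product of the factor amplitudes for bits b₁, b₂, …; only kets whose every factor amplitude is nonzero survive.
|00⟩: (-0.6282)(0.9511) = -0.5975
|01⟩: (-0.6282)(-0.3089 + 0.008834i) = (0.1941 - 0.00555i)
|10⟩: (0.7781)(0.9511) = 0.7401
|11⟩: (0.7781)(-0.3089 + 0.008834i) = (-0.2404 + 0.006874i)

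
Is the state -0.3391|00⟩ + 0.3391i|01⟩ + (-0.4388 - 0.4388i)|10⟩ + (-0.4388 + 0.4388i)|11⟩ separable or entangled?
Separable

Writing the state as a|00⟩ + b|01⟩ + c|10⟩ + d|11⟩, it is a product state iff ad − bc = 0.
Here (a, b, c, d) = (-0.3391, 0.3391i, (-0.4388 - 0.4388i), (-0.4388 + 0.4388i)): ad − bc = (-0.3391)(-0.4388 + 0.4388i) − (0.3391i)(-0.4388 - 0.4388i) = 0, so the state is separable.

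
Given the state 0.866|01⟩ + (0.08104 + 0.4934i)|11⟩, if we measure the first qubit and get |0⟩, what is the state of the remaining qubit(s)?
|1⟩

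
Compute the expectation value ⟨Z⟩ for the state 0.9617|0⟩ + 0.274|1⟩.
0.8498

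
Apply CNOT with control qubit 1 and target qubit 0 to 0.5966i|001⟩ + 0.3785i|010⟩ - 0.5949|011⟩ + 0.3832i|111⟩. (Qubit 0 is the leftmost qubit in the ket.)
0.5966i|001⟩ + 0.3832i|011⟩ + 0.3785i|110⟩ - 0.5949|111⟩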